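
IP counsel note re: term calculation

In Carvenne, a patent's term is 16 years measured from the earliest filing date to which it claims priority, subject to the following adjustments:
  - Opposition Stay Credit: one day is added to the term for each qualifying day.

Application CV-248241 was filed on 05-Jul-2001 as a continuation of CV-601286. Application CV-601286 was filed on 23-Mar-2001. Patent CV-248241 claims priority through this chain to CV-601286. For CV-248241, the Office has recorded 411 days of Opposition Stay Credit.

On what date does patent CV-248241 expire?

Earliest priority filing: 23 March 2001.
Base term: 23 March 2001 + 16 years → 23 March 2017.
Opposition Stay Credit: +411 days → 8 May 2018.

May 8, 2018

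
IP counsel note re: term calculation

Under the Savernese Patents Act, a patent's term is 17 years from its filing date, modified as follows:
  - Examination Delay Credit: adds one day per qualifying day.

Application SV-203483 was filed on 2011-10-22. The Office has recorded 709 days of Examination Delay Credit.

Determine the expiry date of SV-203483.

Base term: filing date + 17 years → 22 October 2028.
Examination Delay Credit: +709 days → 1 October 2030.

2030-10-01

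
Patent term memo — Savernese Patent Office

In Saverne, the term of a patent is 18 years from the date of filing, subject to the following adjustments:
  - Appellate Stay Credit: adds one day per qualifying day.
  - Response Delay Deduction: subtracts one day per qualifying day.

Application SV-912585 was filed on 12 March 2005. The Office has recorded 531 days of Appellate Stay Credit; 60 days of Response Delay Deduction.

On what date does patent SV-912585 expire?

2024-06-25

Base term: filing date + 18 years → 12 March 2023.
Appellate Stay Credit: +531 days → 24 August 2024.
Response Delay Deduction: −60 days → 25 June 2024.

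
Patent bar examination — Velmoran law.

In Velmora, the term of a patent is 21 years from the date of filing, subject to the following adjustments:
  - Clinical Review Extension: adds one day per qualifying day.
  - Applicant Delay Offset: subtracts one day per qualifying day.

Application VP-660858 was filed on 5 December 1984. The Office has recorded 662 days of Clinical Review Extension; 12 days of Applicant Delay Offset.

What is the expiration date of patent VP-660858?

2007-09-16

Base term: filing date + 21 years → 5 December 2005.
Clinical Review Extension: +662 days → 28 September 2007.
Applicant Delay Offset: −12 days → 16 September 2007.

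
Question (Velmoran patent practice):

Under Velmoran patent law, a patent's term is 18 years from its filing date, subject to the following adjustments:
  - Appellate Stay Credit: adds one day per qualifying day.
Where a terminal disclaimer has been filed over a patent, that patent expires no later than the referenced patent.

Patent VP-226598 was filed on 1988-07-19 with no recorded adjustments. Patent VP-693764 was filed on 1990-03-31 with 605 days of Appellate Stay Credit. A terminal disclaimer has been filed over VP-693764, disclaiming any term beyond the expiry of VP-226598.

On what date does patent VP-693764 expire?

2006-07-19

Natural term of VP-693764:
  Base: filing + 18 years → 31 March 2008.
  Appellate Stay Credit: +605 days → 26 November 2009.
Expiry of referenced patent VP-226598:
  Base: filing + 18 years → 19 July 2006.
Terminal disclaimer: VP-693764 expires on the earlier of 26 November 2009 and 19 July 2006.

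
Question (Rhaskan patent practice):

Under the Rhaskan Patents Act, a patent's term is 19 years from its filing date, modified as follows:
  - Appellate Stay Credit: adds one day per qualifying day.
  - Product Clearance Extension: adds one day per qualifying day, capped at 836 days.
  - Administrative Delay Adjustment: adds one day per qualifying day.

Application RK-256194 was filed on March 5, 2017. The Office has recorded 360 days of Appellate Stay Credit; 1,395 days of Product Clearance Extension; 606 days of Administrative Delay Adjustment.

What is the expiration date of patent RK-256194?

2041-02-09

Base term: filing date + 19 years → 5 March 2036.
Appellate Stay Credit: +360 days → 28 February 2037.
Product Clearance Extension: 1395 days claimed exceeds the 836-day cap, so +836 days → 14 June 2039.
Administrative Delay Adjustment: +606 days → 9 February 2041.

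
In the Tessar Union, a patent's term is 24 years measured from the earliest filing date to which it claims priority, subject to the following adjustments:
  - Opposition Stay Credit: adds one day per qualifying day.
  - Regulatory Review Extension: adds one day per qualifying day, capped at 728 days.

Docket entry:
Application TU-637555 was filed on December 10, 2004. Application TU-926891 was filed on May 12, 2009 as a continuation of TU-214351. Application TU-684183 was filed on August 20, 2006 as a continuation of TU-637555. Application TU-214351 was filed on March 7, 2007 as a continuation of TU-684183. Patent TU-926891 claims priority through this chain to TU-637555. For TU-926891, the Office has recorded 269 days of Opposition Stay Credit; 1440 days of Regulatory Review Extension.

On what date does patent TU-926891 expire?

Earliest priority filing: 10 December 2004.
Base term: 10 December 2004 + 24 years → 10 December 2028.
Opposition Stay Credit: +269 days → 5 September 2029.
Regulatory Review Extension: 1440 days claimed exceeds the 728-day cap, so +728 days → 3 September 2031.

September 3, 2031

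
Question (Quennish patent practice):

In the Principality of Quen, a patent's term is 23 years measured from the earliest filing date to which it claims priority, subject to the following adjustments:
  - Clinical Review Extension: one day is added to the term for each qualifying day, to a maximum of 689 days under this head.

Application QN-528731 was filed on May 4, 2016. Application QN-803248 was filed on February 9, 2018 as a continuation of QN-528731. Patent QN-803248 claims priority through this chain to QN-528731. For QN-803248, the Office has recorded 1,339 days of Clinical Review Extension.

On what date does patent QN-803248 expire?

2041-03-23

Earliest priority filing: 4 May 2016.
Base term: 4 May 2016 + 23 years → 4 May 2039.
Clinical Review Extension: 1339 days claimed exceeds the 689-day cap, so +689 days → 23 March 2041.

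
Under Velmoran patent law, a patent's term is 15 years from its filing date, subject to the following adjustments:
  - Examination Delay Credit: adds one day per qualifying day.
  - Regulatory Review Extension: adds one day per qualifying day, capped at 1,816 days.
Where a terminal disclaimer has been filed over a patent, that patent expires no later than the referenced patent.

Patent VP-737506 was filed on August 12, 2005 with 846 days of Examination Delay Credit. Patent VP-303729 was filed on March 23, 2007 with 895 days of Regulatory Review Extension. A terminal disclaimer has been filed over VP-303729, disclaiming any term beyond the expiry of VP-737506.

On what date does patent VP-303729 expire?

2022-12-06

Natural term of VP-303729:
  Base: filing + 15 years → 23 March 2022.
  Regulatory Review Extension: 895 days (within the 1816-day cap) → +895 days → 3 September 2024.
Expiry of referenced patent VP-737506:
  Base: filing + 15 years → 12 August 2020.
  Examination Delay Credit: +846 days → 6 December 2022.
Terminal disclaimer: VP-303729 expires on the earlier of 3 September 2024 and 6 December 2022.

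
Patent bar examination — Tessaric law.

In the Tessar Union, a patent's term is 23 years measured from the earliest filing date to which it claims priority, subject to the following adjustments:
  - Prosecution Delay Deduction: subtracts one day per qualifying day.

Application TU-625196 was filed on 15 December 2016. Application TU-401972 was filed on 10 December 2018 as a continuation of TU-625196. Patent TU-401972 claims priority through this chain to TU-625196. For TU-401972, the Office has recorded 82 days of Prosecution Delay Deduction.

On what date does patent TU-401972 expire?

Earliest priority filing: 15 December 2016.
Base term: 15 December 2016 + 23 years → 15 December 2039.
Prosecution Delay Deduction: −82 days → 24 September 2039.

September 24, 2039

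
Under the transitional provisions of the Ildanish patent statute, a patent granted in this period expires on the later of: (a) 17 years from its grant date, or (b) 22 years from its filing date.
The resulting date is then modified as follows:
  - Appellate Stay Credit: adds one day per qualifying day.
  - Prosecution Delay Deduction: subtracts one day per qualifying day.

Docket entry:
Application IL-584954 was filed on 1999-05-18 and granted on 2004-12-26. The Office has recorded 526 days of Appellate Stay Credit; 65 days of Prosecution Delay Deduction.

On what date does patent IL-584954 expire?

2023-04-01

(a) grant + 17 years → 26 December 2021.
(b) filing + 22 years → 18 May 2021.
Later of the two: 26 December 2021.
Appellate Stay Credit: +526 days → 5 June 2023.
Prosecution Delay Deduction: −65 days → 1 April 2023.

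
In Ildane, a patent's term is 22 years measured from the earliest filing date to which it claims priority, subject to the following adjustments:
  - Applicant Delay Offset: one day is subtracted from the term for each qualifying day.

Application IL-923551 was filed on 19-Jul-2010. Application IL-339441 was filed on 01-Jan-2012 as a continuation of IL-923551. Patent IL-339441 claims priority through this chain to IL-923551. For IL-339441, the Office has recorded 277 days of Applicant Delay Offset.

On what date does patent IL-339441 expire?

2031-10-16

Earliest priority filing: 19 July 2010.
Base term: 19 July 2010 + 22 years → 19 July 2032.
Applicant Delay Offset: −277 days → 16 October 2031.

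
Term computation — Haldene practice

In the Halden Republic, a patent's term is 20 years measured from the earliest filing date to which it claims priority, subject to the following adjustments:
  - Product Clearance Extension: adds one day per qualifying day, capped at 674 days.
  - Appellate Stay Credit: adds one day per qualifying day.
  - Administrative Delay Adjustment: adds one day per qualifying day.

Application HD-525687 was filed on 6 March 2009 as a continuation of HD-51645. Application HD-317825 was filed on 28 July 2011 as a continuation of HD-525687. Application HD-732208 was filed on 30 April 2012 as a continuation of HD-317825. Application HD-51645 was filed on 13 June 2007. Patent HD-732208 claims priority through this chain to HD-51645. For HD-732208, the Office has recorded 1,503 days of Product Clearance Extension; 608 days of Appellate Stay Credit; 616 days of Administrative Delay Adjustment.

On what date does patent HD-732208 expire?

Earliest priority filing: 13 June 2007.
Base term: 13 June 2007 + 20 years → 13 June 2027.
Product Clearance Extension: 1503 days claimed exceeds the 674-day cap, so +674 days → 17 April 2029.
Appellate Stay Credit: +608 days → 16 December 2030.
Administrative Delay Adjustment: +616 days → 23 August 2032.

2032-08-23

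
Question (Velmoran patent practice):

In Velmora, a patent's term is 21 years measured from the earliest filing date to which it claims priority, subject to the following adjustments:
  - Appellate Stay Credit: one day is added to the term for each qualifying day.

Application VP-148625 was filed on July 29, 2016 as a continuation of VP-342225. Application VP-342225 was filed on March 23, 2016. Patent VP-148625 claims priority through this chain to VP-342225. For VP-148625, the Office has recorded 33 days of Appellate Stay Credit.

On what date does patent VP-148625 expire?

2037-04-25

Earliest priority filing: 23 March 2016.
Base term: 23 March 2016 + 21 years → 23 March 2037.
Appellate Stay Credit: +33 days → 25 April 2037.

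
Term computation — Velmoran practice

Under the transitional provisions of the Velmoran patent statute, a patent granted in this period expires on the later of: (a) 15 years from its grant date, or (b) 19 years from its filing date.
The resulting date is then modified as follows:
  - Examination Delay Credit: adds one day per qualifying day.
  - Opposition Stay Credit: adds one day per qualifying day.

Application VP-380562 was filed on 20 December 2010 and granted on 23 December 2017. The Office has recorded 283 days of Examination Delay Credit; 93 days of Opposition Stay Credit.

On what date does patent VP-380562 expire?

2034-01-03

(a) grant + 15 years → 23 December 2032.
(b) filing + 19 years → 20 December 2029.
Later of the two: 23 December 2032.
Examination Delay Credit: +283 days → 2 October 2033.
Opposition Stay Credit: +93 days → 3 January 2034.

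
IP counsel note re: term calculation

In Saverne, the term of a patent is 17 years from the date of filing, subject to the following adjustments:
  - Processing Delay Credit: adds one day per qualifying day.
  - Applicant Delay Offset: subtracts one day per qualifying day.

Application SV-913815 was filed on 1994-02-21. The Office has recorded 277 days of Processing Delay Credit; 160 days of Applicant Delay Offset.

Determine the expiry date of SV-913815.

Base term: filing date + 17 years → 21 February 2011.
Processing Delay Credit: +277 days → 25 November 2011.
Applicant Delay Offset: −160 days → 18 June 2011.

June 18, 2011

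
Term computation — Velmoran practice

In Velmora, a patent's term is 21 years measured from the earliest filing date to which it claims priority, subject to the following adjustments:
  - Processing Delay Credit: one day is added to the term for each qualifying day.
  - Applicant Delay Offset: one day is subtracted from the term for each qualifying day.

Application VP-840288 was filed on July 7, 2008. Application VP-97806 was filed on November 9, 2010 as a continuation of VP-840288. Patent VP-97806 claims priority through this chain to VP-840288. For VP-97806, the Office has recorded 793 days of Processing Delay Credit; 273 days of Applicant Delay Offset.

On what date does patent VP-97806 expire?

December 9, 2030

Earliest priority filing: 7 July 2008.
Base term: 7 July 2008 + 21 years → 7 July 2029.
Processing Delay Credit: +793 days → 8 September 2031.
Applicant Delay Offset: −273 days → 9 December 2030.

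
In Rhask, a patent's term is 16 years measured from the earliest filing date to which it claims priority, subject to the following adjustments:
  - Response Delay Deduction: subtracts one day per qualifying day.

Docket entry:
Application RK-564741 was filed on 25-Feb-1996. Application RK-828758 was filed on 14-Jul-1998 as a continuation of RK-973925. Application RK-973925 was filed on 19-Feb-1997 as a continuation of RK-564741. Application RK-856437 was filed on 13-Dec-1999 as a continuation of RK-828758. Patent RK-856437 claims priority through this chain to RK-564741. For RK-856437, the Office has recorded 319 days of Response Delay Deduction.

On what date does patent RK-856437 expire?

April 12, 2011

Earliest priority filing: 25 February 1996.
Base term: 25 February 1996 + 16 years → 25 February 2012.
Response Delay Deduction: −319 days → 12 April 2011.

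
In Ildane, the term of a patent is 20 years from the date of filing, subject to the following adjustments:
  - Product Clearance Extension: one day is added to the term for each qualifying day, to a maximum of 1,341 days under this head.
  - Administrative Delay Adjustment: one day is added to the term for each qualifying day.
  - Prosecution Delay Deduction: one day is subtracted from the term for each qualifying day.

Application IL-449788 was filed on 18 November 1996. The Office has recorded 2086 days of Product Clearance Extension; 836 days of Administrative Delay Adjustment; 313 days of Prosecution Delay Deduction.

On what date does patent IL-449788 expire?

December 26, 2021

Base term: filing date + 20 years → 18 November 2016.
Product Clearance Extension: 2086 days claimed exceeds the 1341-day cap, so +1341 days → 21 July 2020.
Administrative Delay Adjustment: +836 days → 4 November 2022.
Prosecution Delay Deduction: −313 days → 26 December 2021.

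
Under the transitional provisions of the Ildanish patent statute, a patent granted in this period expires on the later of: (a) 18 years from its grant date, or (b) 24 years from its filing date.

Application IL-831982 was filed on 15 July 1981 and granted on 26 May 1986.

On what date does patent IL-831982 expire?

(a) grant + 18 years → 26 May 2004.
(b) filing + 24 years → 15 July 2005.
Later of the two: 15 July 2005.

July 15, 2005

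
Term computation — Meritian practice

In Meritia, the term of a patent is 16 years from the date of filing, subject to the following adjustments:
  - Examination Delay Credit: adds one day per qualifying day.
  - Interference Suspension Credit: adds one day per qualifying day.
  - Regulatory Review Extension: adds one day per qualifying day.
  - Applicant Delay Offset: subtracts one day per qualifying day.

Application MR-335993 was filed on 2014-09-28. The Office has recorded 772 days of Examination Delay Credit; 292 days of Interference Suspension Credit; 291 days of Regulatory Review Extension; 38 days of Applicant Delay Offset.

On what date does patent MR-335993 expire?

Base term: filing date + 16 years → 28 September 2030.
Examination Delay Credit: +772 days → 8 November 2032.
Interference Suspension Credit: +292 days → 27 August 2033.
Regulatory Review Extension: +291 days → 14 June 2034.
Applicant Delay Offset: −38 days → 7 May 2034.

May 7, 2034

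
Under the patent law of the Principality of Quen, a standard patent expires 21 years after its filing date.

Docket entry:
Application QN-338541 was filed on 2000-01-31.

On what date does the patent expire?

Filing date + 21 years → 31 January 2021.

January 31, 2021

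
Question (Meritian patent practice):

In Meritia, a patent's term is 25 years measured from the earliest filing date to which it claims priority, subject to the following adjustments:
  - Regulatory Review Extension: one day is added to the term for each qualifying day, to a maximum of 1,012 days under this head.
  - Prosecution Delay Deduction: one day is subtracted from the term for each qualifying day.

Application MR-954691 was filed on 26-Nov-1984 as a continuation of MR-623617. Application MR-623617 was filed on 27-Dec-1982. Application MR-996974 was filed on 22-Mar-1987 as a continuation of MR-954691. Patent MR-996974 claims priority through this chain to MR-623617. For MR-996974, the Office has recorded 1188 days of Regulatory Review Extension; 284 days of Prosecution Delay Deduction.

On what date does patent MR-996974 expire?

December 24, 2009

Earliest priority filing: 27 December 1982.
Base term: 27 December 1982 + 25 years → 27 December 2007.
Regulatory Review Extension: 1188 days claimed exceeds the 1012-day cap, so +1012 days → 4 October 2010.
Prosecution Delay Deduction: −284 days → 24 December 2009.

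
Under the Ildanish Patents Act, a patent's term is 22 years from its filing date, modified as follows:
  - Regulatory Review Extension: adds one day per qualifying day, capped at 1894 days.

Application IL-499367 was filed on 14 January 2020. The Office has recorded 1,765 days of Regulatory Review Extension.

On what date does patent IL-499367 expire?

Base term: filing date + 22 years → 14 January 2042.
Regulatory Review Extension: 1765 days (within the 1894-day cap) → +1765 days → 14 November 2046.

November 14, 2046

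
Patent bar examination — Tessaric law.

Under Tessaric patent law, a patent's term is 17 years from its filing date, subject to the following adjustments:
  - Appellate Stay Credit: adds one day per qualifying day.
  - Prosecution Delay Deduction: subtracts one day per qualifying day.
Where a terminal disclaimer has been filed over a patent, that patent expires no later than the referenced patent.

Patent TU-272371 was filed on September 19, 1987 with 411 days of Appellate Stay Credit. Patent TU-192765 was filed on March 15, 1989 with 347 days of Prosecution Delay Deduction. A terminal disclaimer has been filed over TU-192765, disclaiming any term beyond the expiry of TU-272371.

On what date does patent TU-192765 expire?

2005-04-02

Natural term of TU-192765:
  Base: filing + 17 years → 15 March 2006.
  Prosecution Delay Deduction: −347 days → 2 April 2005.
Expiry of referenced patent TU-272371:
  Base: filing + 17 years → 19 September 2004.
  Appellate Stay Credit: +411 days → 4 November 2005.
Terminal disclaimer: TU-192765 expires on the earlier of 2 April 2005 and 4 November 2005.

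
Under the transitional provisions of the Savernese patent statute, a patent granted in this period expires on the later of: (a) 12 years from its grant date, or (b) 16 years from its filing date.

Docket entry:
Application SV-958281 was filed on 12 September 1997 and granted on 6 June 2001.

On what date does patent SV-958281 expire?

(a) grant + 12 years → 6 June 2013.
(b) filing + 16 years → 12 September 2013.
Later of the two: 12 September 2013.

2013-09-12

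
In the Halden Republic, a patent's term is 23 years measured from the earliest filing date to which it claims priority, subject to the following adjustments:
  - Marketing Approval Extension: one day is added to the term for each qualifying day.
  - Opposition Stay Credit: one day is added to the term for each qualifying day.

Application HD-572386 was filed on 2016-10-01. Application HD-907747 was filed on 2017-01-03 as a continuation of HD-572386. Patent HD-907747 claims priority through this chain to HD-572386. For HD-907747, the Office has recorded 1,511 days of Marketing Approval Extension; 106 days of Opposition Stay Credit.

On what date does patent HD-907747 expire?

March 5, 2044

Earliest priority filing: 1 October 2016.
Base term: 1 October 2016 + 23 years → 1 October 2039.
Marketing Approval Extension: +1511 days → 20 November 2043.
Opposition Stay Credit: +106 days → 5 March 2044.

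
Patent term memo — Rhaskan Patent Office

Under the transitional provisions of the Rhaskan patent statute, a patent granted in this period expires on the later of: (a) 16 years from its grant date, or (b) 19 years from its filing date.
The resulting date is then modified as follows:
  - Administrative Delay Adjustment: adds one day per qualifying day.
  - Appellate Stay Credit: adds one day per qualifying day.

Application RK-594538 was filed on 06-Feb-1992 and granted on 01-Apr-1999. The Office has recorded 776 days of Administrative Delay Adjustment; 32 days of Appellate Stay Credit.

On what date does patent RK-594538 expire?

(a) grant + 16 years → 1 April 2015.
(b) filing + 19 years → 6 February 2011.
Later of the two: 1 April 2015.
Administrative Delay Adjustment: +776 days → 16 May 2017.
Appellate Stay Credit: +32 days → 17 June 2017.

2017-06-17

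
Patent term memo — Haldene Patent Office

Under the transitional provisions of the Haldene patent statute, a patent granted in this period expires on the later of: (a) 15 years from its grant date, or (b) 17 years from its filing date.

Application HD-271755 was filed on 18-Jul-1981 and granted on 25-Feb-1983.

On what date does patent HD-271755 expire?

1998-07-18

(a) grant + 15 years → 25 February 1998.
(b) filing + 17 years → 18 July 1998.
Later of the two: 18 July 1998.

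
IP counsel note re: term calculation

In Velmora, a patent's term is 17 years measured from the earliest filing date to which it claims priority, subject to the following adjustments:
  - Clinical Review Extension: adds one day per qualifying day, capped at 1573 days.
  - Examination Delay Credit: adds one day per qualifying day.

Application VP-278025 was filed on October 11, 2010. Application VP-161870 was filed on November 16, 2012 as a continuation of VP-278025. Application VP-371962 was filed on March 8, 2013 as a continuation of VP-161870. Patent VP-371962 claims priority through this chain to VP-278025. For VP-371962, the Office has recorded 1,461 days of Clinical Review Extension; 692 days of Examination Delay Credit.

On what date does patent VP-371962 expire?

September 2, 2033

Earliest priority filing: 11 October 2010.
Base term: 11 October 2010 + 17 years → 11 October 2027.
Clinical Review Extension: 1461 days (within the 1573-day cap) → +1461 days → 11 October 2031.
Examination Delay Credit: +692 days → 2 September 2033.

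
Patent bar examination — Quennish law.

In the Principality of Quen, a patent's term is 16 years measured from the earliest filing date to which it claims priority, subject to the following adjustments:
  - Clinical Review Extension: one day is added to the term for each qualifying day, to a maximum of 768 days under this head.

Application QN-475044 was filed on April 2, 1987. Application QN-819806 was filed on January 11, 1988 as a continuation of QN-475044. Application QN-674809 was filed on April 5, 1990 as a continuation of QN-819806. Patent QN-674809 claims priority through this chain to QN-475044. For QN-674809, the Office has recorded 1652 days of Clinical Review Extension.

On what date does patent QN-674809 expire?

May 9, 2005

Earliest priority filing: 2 April 1987.
Base term: 2 April 1987 + 16 years → 2 April 2003.
Clinical Review Extension: 1652 days claimed exceeds the 768-day cap, so +768 days → 9 May 2005.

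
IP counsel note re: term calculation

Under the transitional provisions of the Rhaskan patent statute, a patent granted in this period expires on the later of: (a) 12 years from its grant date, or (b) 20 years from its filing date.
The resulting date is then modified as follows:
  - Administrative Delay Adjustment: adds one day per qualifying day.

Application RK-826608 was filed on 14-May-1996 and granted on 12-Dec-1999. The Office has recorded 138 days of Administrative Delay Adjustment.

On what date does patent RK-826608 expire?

(a) grant + 12 years → 12 December 2011.
(b) filing + 20 years → 14 May 2016.
Later of the two: 14 May 2016.
Administrative Delay Adjustment: +138 days → 29 September 2016.

September 29, 2016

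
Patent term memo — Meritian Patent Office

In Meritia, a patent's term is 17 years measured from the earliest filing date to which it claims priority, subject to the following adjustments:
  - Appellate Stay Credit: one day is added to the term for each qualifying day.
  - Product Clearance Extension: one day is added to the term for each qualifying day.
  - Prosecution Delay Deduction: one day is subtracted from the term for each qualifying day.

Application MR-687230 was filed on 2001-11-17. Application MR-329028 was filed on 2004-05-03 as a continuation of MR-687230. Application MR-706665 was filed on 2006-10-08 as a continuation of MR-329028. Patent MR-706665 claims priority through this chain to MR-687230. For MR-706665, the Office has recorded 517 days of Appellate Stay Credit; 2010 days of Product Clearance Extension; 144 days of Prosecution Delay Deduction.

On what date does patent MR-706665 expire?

Earliest priority filing: 17 November 2001.
Base term: 17 November 2001 + 17 years → 17 November 2018.
Appellate Stay Credit: +517 days → 17 April 2020.
Product Clearance Extension: +2010 days → 18 October 2025.
Prosecution Delay Deduction: −144 days → 27 May 2025.

2025-05-27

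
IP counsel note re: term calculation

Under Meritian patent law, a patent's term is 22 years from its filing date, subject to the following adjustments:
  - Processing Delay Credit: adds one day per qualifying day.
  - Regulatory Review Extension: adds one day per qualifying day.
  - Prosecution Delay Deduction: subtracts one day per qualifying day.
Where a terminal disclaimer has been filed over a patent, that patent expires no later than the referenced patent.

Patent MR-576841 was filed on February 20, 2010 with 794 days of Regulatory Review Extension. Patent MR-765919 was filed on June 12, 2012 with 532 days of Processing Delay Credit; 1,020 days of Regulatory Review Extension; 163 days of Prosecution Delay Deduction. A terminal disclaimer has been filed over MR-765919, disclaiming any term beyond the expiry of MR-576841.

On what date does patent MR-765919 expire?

April 24, 2034

Natural term of MR-765919:
  Base: filing + 22 years → 12 June 2034.
  Processing Delay Credit: +532 days → 26 November 2035.
  Regulatory Review Extension: +1020 days → 11 September 2038.
  Prosecution Delay Deduction: −163 days → 1 April 2038.
Expiry of referenced patent MR-576841:
  Base: filing + 22 years → 20 February 2032.
  Regulatory Review Extension: +794 days → 24 April 2034.
Terminal disclaimer: MR-765919 expires on the earlier of 1 April 2038 and 24 April 2034.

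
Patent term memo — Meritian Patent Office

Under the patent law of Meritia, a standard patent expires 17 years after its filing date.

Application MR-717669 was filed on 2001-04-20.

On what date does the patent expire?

2018-04-20

Filing date + 17 years → 20 April 2018.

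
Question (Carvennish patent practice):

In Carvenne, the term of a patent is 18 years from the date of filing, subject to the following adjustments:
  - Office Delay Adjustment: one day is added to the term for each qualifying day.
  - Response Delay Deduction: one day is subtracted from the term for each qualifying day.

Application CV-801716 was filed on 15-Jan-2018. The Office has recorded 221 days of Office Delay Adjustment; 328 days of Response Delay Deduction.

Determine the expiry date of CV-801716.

Base term: filing date + 18 years → 15 January 2036.
Office Delay Adjustment: +221 days → 23 August 2036.
Response Delay Deduction: −328 days → 30 September 2035.

2035-09-30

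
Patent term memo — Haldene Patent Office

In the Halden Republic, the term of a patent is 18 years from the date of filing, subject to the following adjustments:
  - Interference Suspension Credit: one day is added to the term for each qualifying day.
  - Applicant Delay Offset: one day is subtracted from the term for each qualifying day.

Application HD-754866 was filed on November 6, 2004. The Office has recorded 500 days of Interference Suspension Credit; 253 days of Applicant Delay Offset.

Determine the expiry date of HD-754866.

July 11, 2023

Base term: filing date + 18 years → 6 November 2022.
Interference Suspension Credit: +500 days → 20 March 2024.
Applicant Delay Offset: −253 days → 11 July 2023.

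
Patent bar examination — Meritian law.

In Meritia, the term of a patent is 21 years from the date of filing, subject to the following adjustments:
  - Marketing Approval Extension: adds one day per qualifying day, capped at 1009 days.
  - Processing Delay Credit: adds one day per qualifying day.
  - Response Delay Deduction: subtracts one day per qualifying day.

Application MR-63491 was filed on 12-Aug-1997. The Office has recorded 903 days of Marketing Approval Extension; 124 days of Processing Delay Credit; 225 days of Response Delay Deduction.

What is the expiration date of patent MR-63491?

Base term: filing date + 21 years → 12 August 2018.
Marketing Approval Extension: 903 days (within the 1009-day cap) → +903 days → 31 January 2021.
Processing Delay Credit: +124 days → 4 June 2021.
Response Delay Deduction: −225 days → 22 October 2020.

October 22, 2020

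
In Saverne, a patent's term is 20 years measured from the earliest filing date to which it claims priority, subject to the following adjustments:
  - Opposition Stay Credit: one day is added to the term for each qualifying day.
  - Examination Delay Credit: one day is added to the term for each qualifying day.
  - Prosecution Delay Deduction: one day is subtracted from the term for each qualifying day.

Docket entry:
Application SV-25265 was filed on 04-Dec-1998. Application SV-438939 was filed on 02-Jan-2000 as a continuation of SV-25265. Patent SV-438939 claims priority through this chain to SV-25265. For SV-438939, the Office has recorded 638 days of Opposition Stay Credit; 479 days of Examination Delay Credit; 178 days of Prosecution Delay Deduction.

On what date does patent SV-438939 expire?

2021-06-30

Earliest priority filing: 4 December 1998.
Base term: 4 December 1998 + 20 years → 4 December 2018.
Opposition Stay Credit: +638 days → 2 September 2020.
Examination Delay Credit: +479 days → 25 December 2021.
Prosecution Delay Deduction: −178 days → 30 June 2021.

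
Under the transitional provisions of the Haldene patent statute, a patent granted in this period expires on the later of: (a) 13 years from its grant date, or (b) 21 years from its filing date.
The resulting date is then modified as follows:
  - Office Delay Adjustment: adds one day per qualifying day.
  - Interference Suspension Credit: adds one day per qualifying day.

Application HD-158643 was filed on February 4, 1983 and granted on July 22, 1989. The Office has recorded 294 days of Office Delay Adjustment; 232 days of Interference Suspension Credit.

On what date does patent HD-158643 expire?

(a) grant + 13 years → 22 July 2002.
(b) filing + 21 years → 4 February 2004.
Later of the two: 4 February 2004.
Office Delay Adjustment: +294 days → 24 November 2004.
Interference Suspension Credit: +232 days → 14 July 2005.

2005-07-14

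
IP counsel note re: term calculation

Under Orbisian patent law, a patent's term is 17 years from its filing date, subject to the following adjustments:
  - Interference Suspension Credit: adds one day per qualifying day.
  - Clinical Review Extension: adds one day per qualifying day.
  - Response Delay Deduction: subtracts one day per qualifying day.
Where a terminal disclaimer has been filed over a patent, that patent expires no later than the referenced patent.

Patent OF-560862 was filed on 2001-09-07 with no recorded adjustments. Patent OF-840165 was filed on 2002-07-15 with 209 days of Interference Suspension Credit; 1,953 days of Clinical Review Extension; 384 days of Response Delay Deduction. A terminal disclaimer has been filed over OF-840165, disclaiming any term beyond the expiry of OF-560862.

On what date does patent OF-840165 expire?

Natural term of OF-840165:
  Base: filing + 17 years → 15 July 2019.
  Interference Suspension Credit: +209 days → 9 February 2020.
  Clinical Review Extension: +1953 days → 15 June 2025.
  Response Delay Deduction: −384 days → 27 May 2024.
Expiry of referenced patent OF-560862:
  Base: filing + 17 years → 7 September 2018.
Terminal disclaimer: OF-840165 expires on the earlier of 27 May 2024 and 7 September 2018.

2018-09-07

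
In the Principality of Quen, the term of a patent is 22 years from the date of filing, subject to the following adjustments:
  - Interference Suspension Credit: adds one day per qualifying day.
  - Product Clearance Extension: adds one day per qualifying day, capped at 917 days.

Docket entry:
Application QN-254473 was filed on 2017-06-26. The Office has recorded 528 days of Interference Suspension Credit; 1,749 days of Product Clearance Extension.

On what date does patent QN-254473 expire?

Base term: filing date + 22 years → 26 June 2039.
Interference Suspension Credit: +528 days → 5 December 2040.
Product Clearance Extension: 1749 days claimed exceeds the 917-day cap, so +917 days → 10 June 2043.

2043-06-10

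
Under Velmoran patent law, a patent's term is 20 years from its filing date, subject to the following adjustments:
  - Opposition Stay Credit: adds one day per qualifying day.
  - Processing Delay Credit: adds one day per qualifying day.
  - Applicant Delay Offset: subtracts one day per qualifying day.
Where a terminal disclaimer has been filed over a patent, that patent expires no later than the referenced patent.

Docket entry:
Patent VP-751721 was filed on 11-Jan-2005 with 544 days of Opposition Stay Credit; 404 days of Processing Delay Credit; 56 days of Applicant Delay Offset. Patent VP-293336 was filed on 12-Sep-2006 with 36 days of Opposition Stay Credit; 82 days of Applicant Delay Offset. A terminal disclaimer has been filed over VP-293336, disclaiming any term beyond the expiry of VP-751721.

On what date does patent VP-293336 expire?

July 28, 2026

Natural term of VP-293336:
  Base: filing + 20 years → 12 September 2026.
  Opposition Stay Credit: +36 days → 18 October 2026.
  Applicant Delay Offset: −82 days → 28 July 2026.
Expiry of referenced patent VP-751721:
  Base: filing + 20 years → 11 January 2025.
  Opposition Stay Credit: +544 days → 9 July 2026.
  Processing Delay Credit: +404 days → 17 August 2027.
  Applicant Delay Offset: −56 days → 22 June 2027.
Terminal disclaimer: VP-293336 expires on the earlier of 28 July 2026 and 22 June 2027.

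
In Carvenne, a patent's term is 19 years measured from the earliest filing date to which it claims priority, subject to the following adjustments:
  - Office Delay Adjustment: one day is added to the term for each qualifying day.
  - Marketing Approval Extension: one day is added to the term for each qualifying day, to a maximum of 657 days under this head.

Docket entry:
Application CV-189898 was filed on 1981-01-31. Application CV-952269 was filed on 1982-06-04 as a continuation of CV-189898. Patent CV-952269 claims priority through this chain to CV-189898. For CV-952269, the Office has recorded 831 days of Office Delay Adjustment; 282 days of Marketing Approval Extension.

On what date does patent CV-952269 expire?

Earliest priority filing: 31 January 1981.
Base term: 31 January 1981 + 19 years → 31 January 2000.
Office Delay Adjustment: +831 days → 11 May 2002.
Marketing Approval Extension: 282 days (within the 657-day cap) → +282 days → 17 February 2003.

2003-02-17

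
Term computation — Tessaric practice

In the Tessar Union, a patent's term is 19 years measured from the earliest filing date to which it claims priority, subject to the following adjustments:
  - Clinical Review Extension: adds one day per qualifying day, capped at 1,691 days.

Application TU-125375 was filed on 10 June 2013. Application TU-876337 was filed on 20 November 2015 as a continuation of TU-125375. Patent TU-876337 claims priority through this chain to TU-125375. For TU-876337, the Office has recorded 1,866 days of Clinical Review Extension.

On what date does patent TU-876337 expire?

2037-01-26

Earliest priority filing: 10 June 2013.
Base term: 10 June 2013 + 19 years → 10 June 2032.
Clinical Review Extension: 1866 days claimed exceeds the 1691-day cap, so +1691 days → 26 January 2037.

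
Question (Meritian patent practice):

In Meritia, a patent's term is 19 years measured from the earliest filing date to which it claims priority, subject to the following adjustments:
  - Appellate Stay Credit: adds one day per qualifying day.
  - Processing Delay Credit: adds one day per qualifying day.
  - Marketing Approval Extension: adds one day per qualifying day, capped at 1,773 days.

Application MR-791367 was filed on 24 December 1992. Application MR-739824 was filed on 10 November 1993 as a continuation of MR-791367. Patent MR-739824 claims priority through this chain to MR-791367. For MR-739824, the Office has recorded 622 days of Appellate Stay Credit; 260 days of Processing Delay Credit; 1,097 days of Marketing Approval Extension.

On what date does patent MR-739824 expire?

2017-05-25

Earliest priority filing: 24 December 1992.
Base term: 24 December 1992 + 19 years → 24 December 2011.
Appellate Stay Credit: +622 days → 6 September 2013.
Processing Delay Credit: +260 days → 24 May 2014.
Marketing Approval Extension: 1097 days (within the 1773-day cap) → +1097 days → 25 May 2017.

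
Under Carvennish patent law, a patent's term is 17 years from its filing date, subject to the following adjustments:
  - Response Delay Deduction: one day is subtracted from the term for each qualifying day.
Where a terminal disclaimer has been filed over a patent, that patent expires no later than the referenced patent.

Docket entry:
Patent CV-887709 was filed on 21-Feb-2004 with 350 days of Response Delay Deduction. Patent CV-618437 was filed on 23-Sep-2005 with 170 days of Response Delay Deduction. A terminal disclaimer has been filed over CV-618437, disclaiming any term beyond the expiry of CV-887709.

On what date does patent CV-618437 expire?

March 8, 2020

Natural term of CV-618437:
  Base: filing + 17 years → 23 September 2022.
  Response Delay Deduction: −170 days → 6 April 2022.
Expiry of referenced patent CV-887709:
  Base: filing + 17 years → 21 February 2021.
  Response Delay Deduction: −350 days → 8 March 2020.
Terminal disclaimer: CV-618437 expires on the earlier of 6 April 2022 and 8 March 2020.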